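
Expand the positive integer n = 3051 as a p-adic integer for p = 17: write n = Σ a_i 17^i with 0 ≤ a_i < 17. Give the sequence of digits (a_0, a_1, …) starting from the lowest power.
(a_0, a_1, …) = (8, 9, 10)

Repeated division by 17 gives the digits low-to-high: 3051 = 8 + 9·17^1 + 10·17^2. Digit sequence: (8, 9, 10).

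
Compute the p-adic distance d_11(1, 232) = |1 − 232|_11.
d_11(1, 232) = 1/11

Step 1 — x − y = 1 − 232 = -231. Step 2 — v_11(-231) = 1 (factor: -231 = −(11^1 · 21); the sign does not affect v_p). Step 3 — |x − y|_11 = 11^{-1} = 1/11.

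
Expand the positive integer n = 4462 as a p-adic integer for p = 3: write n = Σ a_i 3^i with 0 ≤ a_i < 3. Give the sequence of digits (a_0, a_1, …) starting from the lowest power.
(a_0, a_1, …) = (1, 2, 0, 0, 1, 0, 0, 2)

Repeated division by 3 gives the digits low-to-high: 4462 = 1 + 2·3^1 + 1·3^4 + 2·3^7. Digit sequence: (1, 2, 0, 0, 1, 0, 0, 2).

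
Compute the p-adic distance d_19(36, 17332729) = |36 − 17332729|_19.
d_19(36, 17332729) = 1/2476099

Step 1 — x − y = 36 − 17332729 = -17332693. Step 2 — v_19(-17332693) = 5 (factor: -17332693 = −(19^5 · 7); the sign does not affect v_p). Step 3 — |x − y|_19 = 19^{-5} = 1/2476099.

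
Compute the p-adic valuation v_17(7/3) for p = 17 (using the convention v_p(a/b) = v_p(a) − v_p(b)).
v_17(7/3) = 0

Factor powers of 17 from the numerator and denominator of the reduced fraction: 7 = 17^0 · 7 and 3 = 17^0 · 3. Apply v_p(a/b) = v_p(a) − v_p(b): v_17(7/3) = 0 − 0 = 0.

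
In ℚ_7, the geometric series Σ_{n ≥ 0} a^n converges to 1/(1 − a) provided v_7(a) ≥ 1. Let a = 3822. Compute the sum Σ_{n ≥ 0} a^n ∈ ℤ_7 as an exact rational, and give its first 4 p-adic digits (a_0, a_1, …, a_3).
Σ a^n = 1/(1 − a) = -1/3821;  first 4 digits = (1, 0, 1, 4)

v_7(a) = 2 ≥ 1, so the series converges in ℤ_7 to 1/(1 − a) = 1/(1 − 3822) = -1/3821. Expand this rational in ℤ_7: compute digits iteratively via d_i = x_i mod 7, x_{i+1} = (x_i − d_i)/7. The first 4 digits are (1, 0, 1, 4).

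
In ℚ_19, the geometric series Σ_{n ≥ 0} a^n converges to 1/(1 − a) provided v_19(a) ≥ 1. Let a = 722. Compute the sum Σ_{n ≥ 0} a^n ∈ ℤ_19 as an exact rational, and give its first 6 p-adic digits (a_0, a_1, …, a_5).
Σ a^n = 1/(1 − a) = -1/721;  first 6 digits = (1, 0, 2, 0, 4, 0)

v_19(a) = 2 ≥ 1, so the series converges in ℤ_19 to 1/(1 − a) = 1/(1 − 722) = -1/721. Expand this rational in ℤ_19: compute digits iteratively via d_i = x_i mod 19, x_{i+1} = (x_i − d_i)/19. The first 6 digits are (1, 0, 2, 0, 4, 0).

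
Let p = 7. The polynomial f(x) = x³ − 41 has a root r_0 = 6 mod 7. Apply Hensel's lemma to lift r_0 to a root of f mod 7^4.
r_3 = 1581 (mod 2401)

Hensel: r_{i+1} = r_i − f(r_i)/f′(r_i) mod 7^{i+2}, where f′(x) = 3x². Iterate:
  r_0 = 6 (mod 7)
  r_1 = 13 (mod 49)
  r_2 = 209 (mod 343)
  r_3 = 1581 (mod 2401)
Final: r = 1581 with f(r) ≡ 0 mod 7^4.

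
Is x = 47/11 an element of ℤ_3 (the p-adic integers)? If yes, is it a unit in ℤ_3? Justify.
x ∈ ℤ_3^× (unit); v_3(x) = 0

ℤ_3 = {x ∈ ℚ_3 : v_3(x) ≥ 0} and ℤ_3^× = {x ∈ ℤ_3 : v_3(x) = 0}. Here v_3(47/11) = v_3(num) − v_3(den) = 0; compare against these criteria.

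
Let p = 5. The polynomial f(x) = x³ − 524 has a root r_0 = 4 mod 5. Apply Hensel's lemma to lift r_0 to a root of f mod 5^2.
r_1 = 24 (mod 25)

Hensel: r_{i+1} = r_i − f(r_i)/f′(r_i) mod 5^{i+2}, where f′(x) = 3x². Iterate:
  r_0 = 4 (mod 5)
  r_1 = 24 (mod 25)
Final: r = 24 with f(r) ≡ 0 mod 5^2.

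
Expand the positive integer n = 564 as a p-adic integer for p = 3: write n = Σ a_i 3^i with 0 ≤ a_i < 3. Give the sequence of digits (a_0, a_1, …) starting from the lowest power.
(a_0, a_1, …) = (0, 2, 2, 2, 0, 2)

Repeated division by 3 gives the digits low-to-high: 564 = 2·3^1 + 2·3^2 + 2·3^3 + 2·3^5. Digit sequence: (0, 2, 2, 2, 0, 2).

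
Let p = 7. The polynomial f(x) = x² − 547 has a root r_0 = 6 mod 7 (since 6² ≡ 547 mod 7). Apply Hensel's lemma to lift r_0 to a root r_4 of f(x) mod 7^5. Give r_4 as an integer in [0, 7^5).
r_4 = 12809 (mod 16807)

Hensel's recurrence: r_{i+1} = r_i − f(r_i)·(f′(r_i))^{-1} mod 7^{i+2}, with f′(x) = 2x. Iterate:
  r_0 = 6 (mod 7)
  r_1 = 20 (mod 49)
  r_2 = 118 (mod 343)
  r_3 = 804 (mod 2401)
  r_4 = 12809 (mod 16807)
Final: r_4 = 12809, and one checks f(r_4) ≡ 0 mod 7^5.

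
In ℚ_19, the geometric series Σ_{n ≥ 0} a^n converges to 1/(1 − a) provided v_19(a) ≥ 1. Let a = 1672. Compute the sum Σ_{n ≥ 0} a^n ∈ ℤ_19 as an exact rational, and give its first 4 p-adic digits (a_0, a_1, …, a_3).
Σ a^n = 1/(1 − a) = -1/1671;  first 4 digits = (1, 12, 15, 7)

v_19(a) = 1 ≥ 1, so the series converges in ℤ_19 to 1/(1 − a) = 1/(1 − 1672) = -1/1671. Expand this rational in ℤ_19: compute digits iteratively via d_i = x_i mod 19, x_{i+1} = (x_i − d_i)/19. The first 4 digits are (1, 12, 15, 7).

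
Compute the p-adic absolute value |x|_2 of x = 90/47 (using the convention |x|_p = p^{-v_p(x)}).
|90/47|_2 = 1/2

Step 1 — compute v_2(x) by factoring powers of 2 out of the numerator and denominator: v_2(90/47) = 1. Step 2 — apply |x|_p = p^{-v_p(x)} = 2^{-1} = 1/2.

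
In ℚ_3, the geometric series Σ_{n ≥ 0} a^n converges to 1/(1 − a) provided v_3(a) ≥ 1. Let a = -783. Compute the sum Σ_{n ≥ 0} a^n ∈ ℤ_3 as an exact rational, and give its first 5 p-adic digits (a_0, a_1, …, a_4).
Σ a^n = 1/(1 − a) = 1/784;  first 5 digits = (1, 0, 0, 1, 2)

v_3(a) = 3 ≥ 1, so the series converges in ℤ_3 to 1/(1 − a) = 1/(1 − (-783)) = 1/784. Expand this rational in ℤ_3: compute digits iteratively via d_i = x_i mod 3, x_{i+1} = (x_i − d_i)/3. The first 5 digits are (1, 0, 0, 1, 2).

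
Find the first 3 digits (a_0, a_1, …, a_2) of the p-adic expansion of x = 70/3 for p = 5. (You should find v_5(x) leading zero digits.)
(a_0, …, a_2) = (0, 3, 2)

v_5(70/3) = 1, so a_0 = ... = a_0 = 0. Factor out: x = 5^1 · u with u = 14/3 a unit in ℤ_5. Expand u iteratively via a_{v+i} = u_i mod 5, u_{i+1} = (u_i − a_{v+i})/5:
  u_0 = 14/3;  a_1 = 3;  u_1 = (u_0 − 3)/5 = 1/3
  u_1 = 1/3;  a_2 = 2;  u_2 = (u_1 − 2)/5 = -1/3
Digits: (0, 3, 2).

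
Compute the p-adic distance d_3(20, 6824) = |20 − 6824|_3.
d_3(20, 6824) = 1/243

Step 1 — x − y = 20 − 6824 = -6804. Step 2 — v_3(-6804) = 5 (factor: -6804 = −(3^5 · 28); the sign does not affect v_p). Step 3 — |x − y|_3 = 3^{-5} = 1/243.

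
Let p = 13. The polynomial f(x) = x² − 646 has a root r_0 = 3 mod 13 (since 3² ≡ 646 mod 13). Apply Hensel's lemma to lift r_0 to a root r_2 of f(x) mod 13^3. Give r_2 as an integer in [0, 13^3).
r_2 = 926 (mod 2197)

Hensel's recurrence: r_{i+1} = r_i − f(r_i)·(f′(r_i))^{-1} mod 13^{i+2}, with f′(x) = 2x. Iterate:
  r_0 = 3 (mod 13)
  r_1 = 81 (mod 169)
  r_2 = 926 (mod 2197)
Final: r_2 = 926, and one checks f(r_2) ≡ 0 mod 13^3.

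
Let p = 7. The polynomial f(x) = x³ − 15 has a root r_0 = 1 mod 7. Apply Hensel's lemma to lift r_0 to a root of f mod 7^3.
r_2 = 22 (mod 343)

Hensel: r_{i+1} = r_i − f(r_i)/f′(r_i) mod 7^{i+2}, where f′(x) = 3x². Iterate:
  r_0 = 1 (mod 7)
  r_1 = 22 (mod 49)
  r_2 = 22 (mod 343)
Final: r = 22 with f(r) ≡ 0 mod 7^3.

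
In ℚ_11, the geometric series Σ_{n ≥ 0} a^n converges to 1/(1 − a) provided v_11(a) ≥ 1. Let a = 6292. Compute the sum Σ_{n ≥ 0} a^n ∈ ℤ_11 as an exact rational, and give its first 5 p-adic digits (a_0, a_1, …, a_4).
Σ a^n = 1/(1 − a) = -1/6291;  first 5 digits = (1, 0, 8, 4, 9)

v_11(a) = 2 ≥ 1, so the series converges in ℤ_11 to 1/(1 − a) = 1/(1 − 6292) = -1/6291. Expand this rational in ℤ_11: compute digits iteratively via d_i = x_i mod 11, x_{i+1} = (x_i − d_i)/11. The first 5 digits are (1, 0, 8, 4, 9).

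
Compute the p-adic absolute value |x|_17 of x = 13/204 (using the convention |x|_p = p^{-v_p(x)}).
|13/204|_17 = 17

Step 1 — compute v_17(x) by factoring powers of 17 out of the numerator and denominator: v_17(13/204) = -1. Step 2 — apply |x|_p = p^{-v_p(x)} = 17^{1} = 17.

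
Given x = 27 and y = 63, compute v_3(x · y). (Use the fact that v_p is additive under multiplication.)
v_3(1701) = 5

v_p(x) = 3 (factor: 27 = 3^3 · 1); v_p(y) = 2 (factor: 63 = 3^2 · 7). Additivity: v_p(xy) = v_p(x) + v_p(y) = 3 + 2 = 5. (Direct check: xy = 1701 = 3^5 · (7).)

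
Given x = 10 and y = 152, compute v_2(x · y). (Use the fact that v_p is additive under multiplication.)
v_2(1520) = 4

v_p(x) = 1 (factor: 10 = 2^1 · 5); v_p(y) = 3 (factor: 152 = 2^3 · 19). Additivity: v_p(xy) = v_p(x) + v_p(y) = 1 + 3 = 4. (Direct check: xy = 1520 = 2^4 · (95).)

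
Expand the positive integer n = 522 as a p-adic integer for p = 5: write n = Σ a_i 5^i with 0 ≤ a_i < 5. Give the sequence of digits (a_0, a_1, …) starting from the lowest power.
(a_0, a_1, …) = (2, 4, 0, 4)

Repeated division by 5 gives the digits low-to-high: 522 = 2 + 4·5^1 + 4·5^3. Digit sequence: (2, 4, 0, 4).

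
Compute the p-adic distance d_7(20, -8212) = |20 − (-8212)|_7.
d_7(20, -8212) = 1/343

Step 1 — x − y = 20 − (-8212) = 8232. Step 2 — v_7(8232) = 3 (factor: 8232 = (7^3 · 24); the sign does not affect v_p). Step 3 — |x − y|_7 = 7^{-3} = 1/343.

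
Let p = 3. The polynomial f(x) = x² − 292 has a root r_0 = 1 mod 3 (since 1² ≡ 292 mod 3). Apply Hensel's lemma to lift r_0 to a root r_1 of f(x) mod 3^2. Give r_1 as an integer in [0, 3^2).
r_1 = 7 (mod 9)

Hensel's recurrence: r_{i+1} = r_i − f(r_i)·(f′(r_i))^{-1} mod 3^{i+2}, with f′(x) = 2x. Iterate:
  r_0 = 1 (mod 3)
  r_1 = 7 (mod 9)
Final: r_1 = 7, and one checks f(r_1) ≡ 0 mod 3^2.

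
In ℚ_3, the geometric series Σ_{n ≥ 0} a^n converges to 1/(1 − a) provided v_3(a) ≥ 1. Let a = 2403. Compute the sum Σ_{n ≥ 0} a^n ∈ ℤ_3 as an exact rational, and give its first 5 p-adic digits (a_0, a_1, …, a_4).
Σ a^n = 1/(1 − a) = -1/2402;  first 5 digits = (1, 0, 0, 2, 2)

v_3(a) = 3 ≥ 1, so the series converges in ℤ_3 to 1/(1 − a) = 1/(1 − 2403) = -1/2402. Expand this rational in ℤ_3: compute digits iteratively via d_i = x_i mod 3, x_{i+1} = (x_i − d_i)/3. The first 5 digits are (1, 0, 0, 2, 2).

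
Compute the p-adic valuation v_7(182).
v_7(182) = 1

v_7(n) is the largest exponent k such that 7^k divides n. Factor out: 182 = 7^1 · 26. (Sign doesn't affect v_p.) So v_7(182) = 1.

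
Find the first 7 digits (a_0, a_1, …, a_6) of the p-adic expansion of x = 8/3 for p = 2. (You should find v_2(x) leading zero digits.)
(a_0, …, a_6) = (0, 0, 0, 1, 1, 0, 1)

v_2(8/3) = 3, so a_0 = ... = a_2 = 0. Factor out: x = 2^3 · u with u = 1/3 a unit in ℤ_2. Expand u iteratively via a_{v+i} = u_i mod 2, u_{i+1} = (u_i − a_{v+i})/2:
  u_0 = 1/3;  a_3 = 1;  u_1 = (u_0 − 1)/2 = -1/3
  u_1 = -1/3;  a_4 = 1;  u_2 = (u_1 − 1)/2 = -2/3
  u_2 = -2/3;  a_5 = 0;  u_3 = (u_2 − 0)/2 = -1/3
  u_3 = -1/3;  a_6 = 1;  u_4 = (u_3 − 1)/2 = -2/3
Digits: (0, 0, 0, 1, 1, 0, 1).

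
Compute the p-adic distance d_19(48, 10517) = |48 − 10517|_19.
d_19(48, 10517) = 1/361

Step 1 — x − y = 48 − 10517 = -10469. Step 2 — v_19(-10469) = 2 (factor: -10469 = −(19^2 · 29); the sign does not affect v_p). Step 3 — |x − y|_19 = 19^{-2} = 1/361.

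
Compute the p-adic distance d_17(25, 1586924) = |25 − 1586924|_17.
d_17(25, 1586924) = 1/83521

Step 1 — x − y = 25 − 1586924 = -1586899. Step 2 — v_17(-1586899) = 4 (factor: -1586899 = −(17^4 · 19); the sign does not affect v_p). Step 3 — |x − y|_17 = 17^{-4} = 1/83521.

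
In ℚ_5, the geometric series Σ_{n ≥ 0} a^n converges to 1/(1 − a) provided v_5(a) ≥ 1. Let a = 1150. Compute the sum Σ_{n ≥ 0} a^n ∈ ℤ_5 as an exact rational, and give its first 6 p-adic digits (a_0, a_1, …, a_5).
Σ a^n = 1/(1 − a) = -1/1149;  first 6 digits = (1, 0, 1, 4, 2, 3)

v_5(a) = 2 ≥ 1, so the series converges in ℤ_5 to 1/(1 − a) = 1/(1 − 1150) = -1/1149. Expand this rational in ℤ_5: compute digits iteratively via d_i = x_i mod 5, x_{i+1} = (x_i − d_i)/5. The first 6 digits are (1, 0, 1, 4, 2, 3).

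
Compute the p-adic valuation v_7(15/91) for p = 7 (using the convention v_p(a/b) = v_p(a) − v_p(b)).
v_7(15/91) = -1

Factor powers of 7 from the numerator and denominator of the reduced fraction: 15 = 7^0 · 15 and 91 = 7^1 · 13. Apply v_p(a/b) = v_p(a) − v_p(b): v_7(15/91) = 0 − 1 = -1.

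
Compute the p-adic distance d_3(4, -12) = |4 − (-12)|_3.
d_3(4, -12) = 1

Step 1 — x − y = 4 − (-12) = 16. Step 2 — v_3(16) = 0 (factor: 16 = (3^0 · 16); the sign does not affect v_p). Step 3 — |x − y|_3 = 3^{0} = 1.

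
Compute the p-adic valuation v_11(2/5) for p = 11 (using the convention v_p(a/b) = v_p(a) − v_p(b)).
v_11(2/5) = 0

Factor powers of 11 from the numerator and denominator of the reduced fraction: 2 = 11^0 · 2 and 5 = 11^0 · 5. Apply v_p(a/b) = v_p(a) − v_p(b): v_11(2/5) = 0 − 0 = 0.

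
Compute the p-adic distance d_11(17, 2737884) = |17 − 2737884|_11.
d_11(17, 2737884) = 1/161051

Step 1 — x − y = 17 − 2737884 = -2737867. Step 2 — v_11(-2737867) = 5 (factor: -2737867 = −(11^5 · 17); the sign does not affect v_p). Step 3 — |x − y|_11 = 11^{-5} = 1/161051.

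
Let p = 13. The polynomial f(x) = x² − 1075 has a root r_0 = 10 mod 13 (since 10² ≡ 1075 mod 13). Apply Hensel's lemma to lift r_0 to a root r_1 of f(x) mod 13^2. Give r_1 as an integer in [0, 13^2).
r_1 = 101 (mod 169)

Hensel's recurrence: r_{i+1} = r_i − f(r_i)·(f′(r_i))^{-1} mod 13^{i+2}, with f′(x) = 2x. Iterate:
  r_0 = 10 (mod 13)
  r_1 = 101 (mod 169)
Final: r_1 = 101, and one checks f(r_1) ≡ 0 mod 13^2.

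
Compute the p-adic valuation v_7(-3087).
v_7(-3087) = 3

v_7(n) is the largest exponent k such that 7^k divides n. Factor out: -3087 = -7^3 · 9. (Sign doesn't affect v_p.) So v_7(-3087) = 3.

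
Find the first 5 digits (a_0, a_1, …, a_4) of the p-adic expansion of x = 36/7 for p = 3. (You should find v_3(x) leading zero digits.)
(a_0, …, a_4) = (0, 0, 1, 2, 1)

v_3(36/7) = 2, so a_0 = ... = a_1 = 0. Factor out: x = 3^2 · u with u = 4/7 a unit in ℤ_3. Expand u iteratively via a_{v+i} = u_i mod 3, u_{i+1} = (u_i − a_{v+i})/3:
  u_0 = 4/7;  a_2 = 1;  u_1 = (u_0 − 1)/3 = -1/7
  u_1 = -1/7;  a_3 = 2;  u_2 = (u_1 − 2)/3 = -5/7
  u_2 = -5/7;  a_4 = 1;  u_3 = (u_2 − 1)/3 = -4/7
Digits: (0, 0, 1, 2, 1).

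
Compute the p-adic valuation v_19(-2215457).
v_19(-2215457) = 4

v_19(n) is the largest exponent k such that 19^k divides n. Factor out: -2215457 = -19^4 · 17. (Sign doesn't affect v_p.) So v_19(-2215457) = 4.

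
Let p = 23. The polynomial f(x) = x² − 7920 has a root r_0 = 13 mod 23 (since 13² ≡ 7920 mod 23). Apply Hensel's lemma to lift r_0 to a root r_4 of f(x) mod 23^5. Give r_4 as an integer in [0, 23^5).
r_4 = 4215200 (mod 6436343)

Hensel's recurrence: r_{i+1} = r_i − f(r_i)·(f′(r_i))^{-1} mod 23^{i+2}, with f′(x) = 2x. Iterate:
  r_0 = 13 (mod 23)
  r_1 = 128 (mod 529)
  r_2 = 5418 (mod 12167)
  r_3 = 17585 (mod 279841)
  r_4 = 4215200 (mod 6436343)
Final: r_4 = 4215200, and one checks f(r_4) ≡ 0 mod 23^5.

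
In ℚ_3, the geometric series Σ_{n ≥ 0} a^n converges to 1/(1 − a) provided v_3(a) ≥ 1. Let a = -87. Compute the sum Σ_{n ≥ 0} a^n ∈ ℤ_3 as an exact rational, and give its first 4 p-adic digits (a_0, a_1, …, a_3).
Σ a^n = 1/(1 − a) = 1/88;  first 4 digits = (1, 1, 0, 2)

v_3(a) = 1 ≥ 1, so the series converges in ℤ_3 to 1/(1 − a) = 1/(1 − (-87)) = 1/88. Expand this rational in ℤ_3: compute digits iteratively via d_i = x_i mod 3, x_{i+1} = (x_i − d_i)/3. The first 4 digits are (1, 1, 0, 2).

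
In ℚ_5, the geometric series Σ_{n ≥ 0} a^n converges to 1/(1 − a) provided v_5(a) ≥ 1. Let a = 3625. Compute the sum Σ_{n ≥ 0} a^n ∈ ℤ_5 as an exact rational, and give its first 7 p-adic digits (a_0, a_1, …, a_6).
Σ a^n = 1/(1 − a) = -1/3624;  first 7 digits = (1, 0, 0, 4, 0, 1, 1)

v_5(a) = 3 ≥ 1, so the series converges in ℤ_5 to 1/(1 − a) = 1/(1 − 3625) = -1/3624. Expand this rational in ℤ_5: compute digits iteratively via d_i = x_i mod 5, x_{i+1} = (x_i − d_i)/5. The first 7 digits are (1, 0, 0, 4, 0, 1, 1).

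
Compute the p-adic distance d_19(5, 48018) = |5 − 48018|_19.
d_19(5, 48018) = 1/6859

Step 1 — x − y = 5 − 48018 = -48013. Step 2 — v_19(-48013) = 3 (factor: -48013 = −(19^3 · 7); the sign does not affect v_p). Step 3 — |x − y|_19 = 19^{-3} = 1/6859.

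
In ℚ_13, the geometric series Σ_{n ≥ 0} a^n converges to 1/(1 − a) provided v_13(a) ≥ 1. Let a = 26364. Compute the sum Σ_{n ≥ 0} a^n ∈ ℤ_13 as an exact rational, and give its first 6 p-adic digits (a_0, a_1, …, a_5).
Σ a^n = 1/(1 − a) = -1/26363;  first 6 digits = (1, 0, 0, 12, 0, 0)

v_13(a) = 3 ≥ 1, so the series converges in ℤ_13 to 1/(1 − a) = 1/(1 − 26364) = -1/26363. Expand this rational in ℤ_13: compute digits iteratively via d_i = x_i mod 13, x_{i+1} = (x_i − d_i)/13. The first 6 digits are (1, 0, 0, 12, 0, 0).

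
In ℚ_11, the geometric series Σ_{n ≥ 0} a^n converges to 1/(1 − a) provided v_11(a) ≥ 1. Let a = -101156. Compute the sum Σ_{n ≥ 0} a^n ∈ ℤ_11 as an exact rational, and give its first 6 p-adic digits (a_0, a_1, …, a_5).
Σ a^n = 1/(1 − a) = 1/101157;  first 6 digits = (1, 0, 0, 1, 4, 10)

v_11(a) = 3 ≥ 1, so the series converges in ℤ_11 to 1/(1 − a) = 1/(1 − (-101156)) = 1/101157. Expand this rational in ℤ_11: compute digits iteratively via d_i = x_i mod 11, x_{i+1} = (x_i − d_i)/11. The first 6 digits are (1, 0, 0, 1, 4, 10).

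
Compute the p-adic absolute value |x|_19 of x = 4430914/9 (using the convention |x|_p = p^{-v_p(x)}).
|4430914/9|_19 = 1/130321

Step 1 — compute v_19(x) by factoring powers of 19 out of the numerator and denominator: v_19(4430914/9) = 4. Step 2 — apply |x|_p = p^{-v_p(x)} = 19^{-4} = 1/130321.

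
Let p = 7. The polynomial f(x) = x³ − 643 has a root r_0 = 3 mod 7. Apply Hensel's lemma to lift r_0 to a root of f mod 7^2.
r_1 = 24 (mod 49)

Hensel: r_{i+1} = r_i − f(r_i)/f′(r_i) mod 7^{i+2}, where f′(x) = 3x². Iterate:
  r_0 = 3 (mod 7)
  r_1 = 24 (mod 49)
Final: r = 24 with f(r) ≡ 0 mod 7^2.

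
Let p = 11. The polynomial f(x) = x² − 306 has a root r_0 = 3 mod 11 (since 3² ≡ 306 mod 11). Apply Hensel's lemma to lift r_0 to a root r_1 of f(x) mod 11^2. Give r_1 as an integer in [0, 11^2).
r_1 = 113 (mod 121)

Hensel's recurrence: r_{i+1} = r_i − f(r_i)·(f′(r_i))^{-1} mod 11^{i+2}, with f′(x) = 2x. Iterate:
  r_0 = 3 (mod 11)
  r_1 = 113 (mod 121)
Final: r_1 = 113, and one checks f(r_1) ≡ 0 mod 11^2.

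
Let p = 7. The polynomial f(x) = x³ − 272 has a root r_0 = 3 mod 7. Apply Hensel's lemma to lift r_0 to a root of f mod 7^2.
r_1 = 3 (mod 49)

Hensel: r_{i+1} = r_i − f(r_i)/f′(r_i) mod 7^{i+2}, where f′(x) = 3x². Iterate:
  r_0 = 3 (mod 7)
  r_1 = 3 (mod 49)
Final: r = 3 with f(r) ≡ 0 mod 7^2.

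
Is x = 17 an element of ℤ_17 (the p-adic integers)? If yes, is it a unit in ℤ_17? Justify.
x ∈ ℤ_17 but not a unit; v_17(x) = 1 > 0

ℤ_17 = {x ∈ ℚ_17 : v_17(x) ≥ 0} and ℤ_17^× = {x ∈ ℤ_17 : v_17(x) = 0}. Here v_17(17) = v_17(num) − v_17(den) = 1; compare against these criteria.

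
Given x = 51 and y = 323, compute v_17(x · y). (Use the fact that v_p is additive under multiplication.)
v_17(16473) = 2

v_p(x) = 1 (factor: 51 = 17^1 · 3); v_p(y) = 1 (factor: 323 = 17^1 · 19). Additivity: v_p(xy) = v_p(x) + v_p(y) = 1 + 1 = 2. (Direct check: xy = 16473 = 17^2 · (57).)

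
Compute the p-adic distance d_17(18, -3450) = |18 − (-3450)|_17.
d_17(18, -3450) = 1/289

Step 1 — x − y = 18 − (-3450) = 3468. Step 2 — v_17(3468) = 2 (factor: 3468 = (17^2 · 12); the sign does not affect v_p). Step 3 — |x − y|_17 = 17^{-2} = 1/289.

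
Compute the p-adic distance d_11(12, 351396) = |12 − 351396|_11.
d_11(12, 351396) = 1/14641

Step 1 — x − y = 12 − 351396 = -351384. Step 2 — v_11(-351384) = 4 (factor: -351384 = −(11^4 · 24); the sign does not affect v_p). Step 3 — |x − y|_11 = 11^{-4} = 1/14641.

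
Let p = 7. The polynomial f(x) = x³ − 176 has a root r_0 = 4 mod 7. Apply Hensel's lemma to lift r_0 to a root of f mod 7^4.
r_3 = 186 (mod 2401)

Hensel: r_{i+1} = r_i − f(r_i)/f′(r_i) mod 7^{i+2}, where f′(x) = 3x². Iterate:
  r_0 = 4 (mod 7)
  r_1 = 39 (mod 49)
  r_2 = 186 (mod 343)
  r_3 = 186 (mod 2401)
Final: r = 186 with f(r) ≡ 0 mod 7^4.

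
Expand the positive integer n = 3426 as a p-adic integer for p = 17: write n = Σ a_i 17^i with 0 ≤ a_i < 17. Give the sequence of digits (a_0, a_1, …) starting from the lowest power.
(a_0, a_1, …) = (9, 14, 11)

Repeated division by 17 gives the digits low-to-high: 3426 = 9 + 14·17^1 + 11·17^2. Digit sequence: (9, 14, 11).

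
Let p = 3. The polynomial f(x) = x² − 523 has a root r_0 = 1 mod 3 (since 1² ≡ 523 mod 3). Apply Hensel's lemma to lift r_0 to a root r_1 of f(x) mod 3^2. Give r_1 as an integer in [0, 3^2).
r_1 = 1 (mod 9)

Hensel's recurrence: r_{i+1} = r_i − f(r_i)·(f′(r_i))^{-1} mod 3^{i+2}, with f′(x) = 2x. Iterate:
  r_0 = 1 (mod 3)
  r_1 = 1 (mod 9)
Final: r_1 = 1, and one checks f(r_1) ≡ 0 mod 3^2.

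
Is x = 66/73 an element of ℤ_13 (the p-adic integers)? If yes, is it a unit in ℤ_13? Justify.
x ∈ ℤ_13^× (unit); v_13(x) = 0

ℤ_13 = {x ∈ ℚ_13 : v_13(x) ≥ 0} and ℤ_13^× = {x ∈ ℤ_13 : v_13(x) = 0}. Here v_13(66/73) = v_13(num) − v_13(den) = 0; compare against these criteria.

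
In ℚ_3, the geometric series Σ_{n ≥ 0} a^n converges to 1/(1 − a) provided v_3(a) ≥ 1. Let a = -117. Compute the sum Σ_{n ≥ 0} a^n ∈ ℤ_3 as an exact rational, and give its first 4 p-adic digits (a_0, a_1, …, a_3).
Σ a^n = 1/(1 − a) = 1/118;  first 4 digits = (1, 0, 2, 1)

v_3(a) = 2 ≥ 1, so the series converges in ℤ_3 to 1/(1 − a) = 1/(1 − (-117)) = 1/118. Expand this rational in ℤ_3: compute digits iteratively via d_i = x_i mod 3, x_{i+1} = (x_i − d_i)/3. The first 4 digits are (1, 0, 2, 1).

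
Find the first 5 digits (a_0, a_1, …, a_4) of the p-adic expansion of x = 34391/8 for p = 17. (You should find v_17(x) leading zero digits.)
(a_0, …, a_4) = (0, 0, 0, 3, 2)

v_17(34391/8) = 3, so a_0 = ... = a_2 = 0. Factor out: x = 17^3 · u with u = 7/8 a unit in ℤ_17. Expand u iteratively via a_{v+i} = u_i mod 17, u_{i+1} = (u_i − a_{v+i})/17:
  u_0 = 7/8;  a_3 = 3;  u_1 = (u_0 − 3)/17 = -1/8
  u_1 = -1/8;  a_4 = 2;  u_2 = (u_1 − 2)/17 = -1/8
Digits: (0, 0, 0, 3, 2).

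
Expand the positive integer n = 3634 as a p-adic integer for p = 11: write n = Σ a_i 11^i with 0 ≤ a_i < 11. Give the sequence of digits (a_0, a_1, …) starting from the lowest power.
(a_0, a_1, …) = (4, 0, 8, 2)

Repeated division by 11 gives the digits low-to-high: 3634 = 4 + 8·11^2 + 2·11^3. Digit sequence: (4, 0, 8, 2).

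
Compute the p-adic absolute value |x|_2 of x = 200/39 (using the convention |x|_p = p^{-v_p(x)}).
|200/39|_2 = 1/8

Step 1 — compute v_2(x) by factoring powers of 2 out of the numerator and denominator: v_2(200/39) = 3. Step 2 — apply |x|_p = p^{-v_p(x)} = 2^{-3} = 1/8.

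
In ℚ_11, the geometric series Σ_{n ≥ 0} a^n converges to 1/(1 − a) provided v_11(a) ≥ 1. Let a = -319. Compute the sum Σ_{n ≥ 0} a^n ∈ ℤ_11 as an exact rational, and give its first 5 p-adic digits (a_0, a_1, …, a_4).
Σ a^n = 1/(1 − a) = 1/320;  first 5 digits = (1, 4, 2, 8, 3)

v_11(a) = 1 ≥ 1, so the series converges in ℤ_11 to 1/(1 − a) = 1/(1 − (-319)) = 1/320. Expand this rational in ℤ_11: compute digits iteratively via d_i = x_i mod 11, x_{i+1} = (x_i − d_i)/11. The first 5 digits are (1, 4, 2, 8, 3).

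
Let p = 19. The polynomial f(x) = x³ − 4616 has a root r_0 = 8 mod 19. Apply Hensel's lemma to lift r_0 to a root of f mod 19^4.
r_3 = 69567 (mod 130321)

Hensel: r_{i+1} = r_i − f(r_i)/f′(r_i) mod 19^{i+2}, where f′(x) = 3x². Iterate:
  r_0 = 8 (mod 19)
  r_1 = 255 (mod 361)
  r_2 = 977 (mod 6859)
  r_3 = 69567 (mod 130321)
Final: r = 69567 with f(r) ≡ 0 mod 19^4.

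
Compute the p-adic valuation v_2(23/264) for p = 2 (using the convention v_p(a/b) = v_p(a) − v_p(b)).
v_2(23/264) = -3

Factor powers of 2 from the numerator and denominator of the reduced fraction: 23 = 2^0 · 23 and 264 = 2^3 · 33. Apply v_p(a/b) = v_p(a) − v_p(b): v_2(23/264) = 0 − 3 = -3.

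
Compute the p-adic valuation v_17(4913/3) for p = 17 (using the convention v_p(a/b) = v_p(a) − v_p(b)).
v_17(4913/3) = 3

Factor powers of 17 from the numerator and denominator of the reduced fraction: 4913 = 17^3 · 1 and 3 = 17^0 · 3. Apply v_p(a/b) = v_p(a) − v_p(b): v_17(4913/3) = 3 − 0 = 3.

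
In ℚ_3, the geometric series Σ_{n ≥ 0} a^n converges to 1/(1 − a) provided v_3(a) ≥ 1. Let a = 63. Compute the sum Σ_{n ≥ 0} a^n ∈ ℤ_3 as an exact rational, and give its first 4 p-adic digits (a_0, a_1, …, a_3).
Σ a^n = 1/(1 − a) = -1/62;  first 4 digits = (1, 0, 1, 2)

v_3(a) = 2 ≥ 1, so the series converges in ℤ_3 to 1/(1 − a) = 1/(1 − 63) = -1/62. Expand this rational in ℤ_3: compute digits iteratively via d_i = x_i mod 3, x_{i+1} = (x_i − d_i)/3. The first 4 digits are (1, 0, 1, 2).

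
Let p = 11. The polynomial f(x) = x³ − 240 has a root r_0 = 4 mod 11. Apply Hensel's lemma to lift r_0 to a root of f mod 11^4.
r_3 = 4404 (mod 14641)

Hensel: r_{i+1} = r_i − f(r_i)/f′(r_i) mod 11^{i+2}, where f′(x) = 3x². Iterate:
  r_0 = 4 (mod 11)
  r_1 = 48 (mod 121)
  r_2 = 411 (mod 1331)
  r_3 = 4404 (mod 14641)
Final: r = 4404 with f(r) ≡ 0 mod 11^4.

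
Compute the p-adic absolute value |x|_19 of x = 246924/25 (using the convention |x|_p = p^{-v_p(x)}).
|246924/25|_19 = 1/6859

Step 1 — compute v_19(x) by factoring powers of 19 out of the numerator and denominator: v_19(246924/25) = 3. Step 2 — apply |x|_p = p^{-v_p(x)} = 19^{-3} = 1/6859.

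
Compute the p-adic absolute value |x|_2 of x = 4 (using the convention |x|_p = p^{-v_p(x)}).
|4|_2 = 1/4

Step 1 — compute v_2(x) by factoring powers of 2 out of the numerator and denominator: v_2(4) = 2. Step 2 — apply |x|_p = p^{-v_p(x)} = 2^{-2} = 1/4.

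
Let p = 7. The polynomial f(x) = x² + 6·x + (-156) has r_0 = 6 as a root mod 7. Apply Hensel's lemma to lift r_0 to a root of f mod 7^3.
r_2 = 272 (mod 343)

Hensel: r_{i+1} = r_i − f(r_i)·(f′(r_i))^{-1} mod 7^{i+2}, f′(x) = 2x + 6. Iterate:
  r_0 = 6 (mod 7)
  r_1 = 27 (mod 49)
  r_2 = 272 (mod 343)
Final: r = 272 satisfies f(r) ≡ 0 mod 7^3.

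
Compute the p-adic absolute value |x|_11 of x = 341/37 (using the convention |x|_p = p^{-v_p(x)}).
|341/37|_11 = 1/11

Step 1 — compute v_11(x) by factoring powers of 11 out of the numerator and denominator: v_11(341/37) = 1. Step 2 — apply |x|_p = p^{-v_p(x)} = 11^{-1} = 1/11.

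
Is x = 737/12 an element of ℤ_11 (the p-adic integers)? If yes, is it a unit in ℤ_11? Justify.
x ∈ ℤ_11 but not a unit; v_11(x) = 1 > 0

ℤ_11 = {x ∈ ℚ_11 : v_11(x) ≥ 0} and ℤ_11^× = {x ∈ ℤ_11 : v_11(x) = 0}. Here v_11(737/12) = v_11(num) − v_11(den) = 1; compare against these criteria.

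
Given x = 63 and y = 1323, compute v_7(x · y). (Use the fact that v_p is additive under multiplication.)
v_7(83349) = 3

v_p(x) = 1 (factor: 63 = 7^1 · 9); v_p(y) = 2 (factor: 1323 = 7^2 · 27). Additivity: v_p(xy) = v_p(x) + v_p(y) = 1 + 2 = 3. (Direct check: xy = 83349 = 7^3 · (243).)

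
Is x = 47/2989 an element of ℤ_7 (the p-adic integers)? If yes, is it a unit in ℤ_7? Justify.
x ∉ ℤ_7 (v_7(x) = -2 < 0)

ℤ_7 = {x ∈ ℚ_7 : v_7(x) ≥ 0} and ℤ_7^× = {x ∈ ℤ_7 : v_7(x) = 0}. Here v_7(47/2989) = v_7(num) − v_7(den) = -2; compare against these criteria.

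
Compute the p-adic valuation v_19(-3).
v_19(-3) = 0

v_19(n) is the largest exponent k such that 19^k divides n. Factor out: -3 = -19^0 · 3. (Sign doesn't affect v_p.) So v_19(-3) = 0.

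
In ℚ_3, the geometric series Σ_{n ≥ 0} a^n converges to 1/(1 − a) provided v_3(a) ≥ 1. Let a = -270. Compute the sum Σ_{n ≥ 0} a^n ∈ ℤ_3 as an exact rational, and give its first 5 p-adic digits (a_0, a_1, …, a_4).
Σ a^n = 1/(1 − a) = 1/271;  first 5 digits = (1, 0, 0, 2, 2)

v_3(a) = 3 ≥ 1, so the series converges in ℤ_3 to 1/(1 − a) = 1/(1 − (-270)) = 1/271. Expand this rational in ℤ_3: compute digits iteratively via d_i = x_i mod 3, x_{i+1} = (x_i − d_i)/3. The first 5 digits are (1, 0, 0, 2, 2).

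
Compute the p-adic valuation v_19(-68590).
v_19(-68590) = 3

v_19(n) is the largest exponent k such that 19^k divides n. Factor out: -68590 = -19^3 · 10. (Sign doesn't affect v_p.) So v_19(-68590) = 3.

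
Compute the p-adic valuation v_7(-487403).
v_7(-487403) = 5

v_7(n) is the largest exponent k such that 7^k divides n. Factor out: -487403 = -7^5 · 29. (Sign doesn't affect v_p.) So v_7(-487403) = 5.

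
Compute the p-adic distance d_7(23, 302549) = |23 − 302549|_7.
d_7(23, 302549) = 1/16807

Step 1 — x − y = 23 − 302549 = -302526. Step 2 — v_7(-302526) = 5 (factor: -302526 = −(7^5 · 18); the sign does not affect v_p). Step 3 — |x − y|_7 = 7^{-5} = 1/16807.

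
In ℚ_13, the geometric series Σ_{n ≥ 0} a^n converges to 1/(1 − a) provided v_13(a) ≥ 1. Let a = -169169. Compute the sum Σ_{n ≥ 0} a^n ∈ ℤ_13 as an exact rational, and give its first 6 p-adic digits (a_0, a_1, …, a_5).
Σ a^n = 1/(1 − a) = 1/169170;  first 6 digits = (1, 0, 0, 1, 7, 12)

v_13(a) = 3 ≥ 1, so the series converges in ℤ_13 to 1/(1 − a) = 1/(1 − (-169169)) = 1/169170. Expand this rational in ℤ_13: compute digits iteratively via d_i = x_i mod 13, x_{i+1} = (x_i − d_i)/13. The first 6 digits are (1, 0, 0, 1, 7, 12).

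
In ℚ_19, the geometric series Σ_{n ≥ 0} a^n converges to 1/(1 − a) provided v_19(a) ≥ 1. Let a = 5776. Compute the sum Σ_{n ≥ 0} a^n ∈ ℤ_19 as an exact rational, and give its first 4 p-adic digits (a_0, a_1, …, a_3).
Σ a^n = 1/(1 − a) = -1/5775;  first 4 digits = (1, 0, 16, 0)

v_19(a) = 2 ≥ 1, so the series converges in ℤ_19 to 1/(1 − a) = 1/(1 − 5776) = -1/5775. Expand this rational in ℤ_19: compute digits iteratively via d_i = x_i mod 19, x_{i+1} = (x_i − d_i)/19. The first 4 digits are (1, 0, 16, 0).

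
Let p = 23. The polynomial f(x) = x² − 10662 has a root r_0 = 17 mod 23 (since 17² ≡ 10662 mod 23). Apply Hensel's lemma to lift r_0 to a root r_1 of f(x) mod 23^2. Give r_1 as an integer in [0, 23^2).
r_1 = 431 (mod 529)

Hensel's recurrence: r_{i+1} = r_i − f(r_i)·(f′(r_i))^{-1} mod 23^{i+2}, with f′(x) = 2x. Iterate:
  r_0 = 17 (mod 23)
  r_1 = 431 (mod 529)
Final: r_1 = 431, and one checks f(r_1) ≡ 0 mod 23^2.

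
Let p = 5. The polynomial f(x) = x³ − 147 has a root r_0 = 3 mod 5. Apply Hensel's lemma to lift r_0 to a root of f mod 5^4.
r_3 = 613 (mod 625)

Hensel: r_{i+1} = r_i − f(r_i)/f′(r_i) mod 5^{i+2}, where f′(x) = 3x². Iterate:
  r_0 = 3 (mod 5)
  r_1 = 13 (mod 25)
  r_2 = 113 (mod 125)
  r_3 = 613 (mod 625)
Final: r = 613 with f(r) ≡ 0 mod 5^4.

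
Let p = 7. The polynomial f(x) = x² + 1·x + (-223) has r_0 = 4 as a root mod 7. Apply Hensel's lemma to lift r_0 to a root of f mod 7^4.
r_3 = 130 (mod 2401)

Hensel: r_{i+1} = r_i − f(r_i)·(f′(r_i))^{-1} mod 7^{i+2}, f′(x) = 2x + 1. Iterate:
  r_0 = 4 (mod 7)
  r_1 = 32 (mod 49)
  r_2 = 130 (mod 343)
  r_3 = 130 (mod 2401)
Final: r = 130 satisfies f(r) ≡ 0 mod 7^4.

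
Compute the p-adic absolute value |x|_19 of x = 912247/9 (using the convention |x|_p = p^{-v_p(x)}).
|912247/9|_19 = 1/130321

Step 1 — compute v_19(x) by factoring powers of 19 out of the numerator and denominator: v_19(912247/9) = 4. Step 2 — apply |x|_p = p^{-v_p(x)} = 19^{-4} = 1/130321.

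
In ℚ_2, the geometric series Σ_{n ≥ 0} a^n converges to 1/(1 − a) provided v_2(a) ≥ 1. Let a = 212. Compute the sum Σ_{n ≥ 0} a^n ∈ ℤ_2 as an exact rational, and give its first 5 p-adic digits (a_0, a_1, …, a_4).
Σ a^n = 1/(1 − a) = -1/211;  first 5 digits = (1, 0, 1, 0, 0)

v_2(a) = 2 ≥ 1, so the series converges in ℤ_2 to 1/(1 − a) = 1/(1 − 212) = -1/211. Expand this rational in ℤ_2: compute digits iteratively via d_i = x_i mod 2, x_{i+1} = (x_i − d_i)/2. The first 5 digits are (1, 0, 1, 0, 0).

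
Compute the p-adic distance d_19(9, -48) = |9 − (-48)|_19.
d_19(9, -48) = 1/19

Step 1 — x − y = 9 − (-48) = 57. Step 2 — v_19(57) = 1 (factor: 57 = (19^1 · 3); the sign does not affect v_p). Step 3 — |x − y|_19 = 19^{-1} = 1/19.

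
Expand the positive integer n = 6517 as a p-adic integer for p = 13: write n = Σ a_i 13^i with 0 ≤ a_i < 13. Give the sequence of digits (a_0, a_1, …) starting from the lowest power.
(a_0, a_1, …) = (4, 7, 12, 2)

Repeated division by 13 gives the digits low-to-high: 6517 = 4 + 7·13^1 + 12·13^2 + 2·13^3. Digit sequence: (4, 7, 12, 2).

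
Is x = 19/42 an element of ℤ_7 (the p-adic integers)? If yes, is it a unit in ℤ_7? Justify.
x ∉ ℤ_7 (v_7(x) = -1 < 0)

ℤ_7 = {x ∈ ℚ_7 : v_7(x) ≥ 0} and ℤ_7^× = {x ∈ ℤ_7 : v_7(x) = 0}. Here v_7(19/42) = v_7(num) − v_7(den) = -1; compare against these criteria.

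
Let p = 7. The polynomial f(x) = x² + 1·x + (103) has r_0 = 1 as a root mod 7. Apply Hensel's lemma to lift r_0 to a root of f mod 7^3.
r_2 = 15 (mod 343)

Hensel: r_{i+1} = r_i − f(r_i)·(f′(r_i))^{-1} mod 7^{i+2}, f′(x) = 2x + 1. Iterate:
  r_0 = 1 (mod 7)
  r_1 = 15 (mod 49)
  r_2 = 15 (mod 343)
Final: r = 15 satisfies f(r) ≡ 0 mod 7^3.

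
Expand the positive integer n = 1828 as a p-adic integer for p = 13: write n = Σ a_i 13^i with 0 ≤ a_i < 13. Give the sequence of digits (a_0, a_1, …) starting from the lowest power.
(a_0, a_1, …) = (8, 10, 10)

Repeated division by 13 gives the digits low-to-high: 1828 = 8 + 10·13^1 + 10·13^2. Digit sequence: (8, 10, 10).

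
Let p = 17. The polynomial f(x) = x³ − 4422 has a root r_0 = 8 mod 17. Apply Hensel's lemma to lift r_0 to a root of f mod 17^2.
r_1 = 212 (mod 289)

Hensel: r_{i+1} = r_i − f(r_i)/f′(r_i) mod 17^{i+2}, where f′(x) = 3x². Iterate:
  r_0 = 8 (mod 17)
  r_1 = 212 (mod 289)
Final: r = 212 with f(r) ≡ 0 mod 17^2.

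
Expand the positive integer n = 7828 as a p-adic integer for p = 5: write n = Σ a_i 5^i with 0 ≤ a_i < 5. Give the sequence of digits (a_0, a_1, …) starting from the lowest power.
(a_0, a_1, …) = (3, 0, 3, 2, 2, 2)

Repeated division by 5 gives the digits low-to-high: 7828 = 3 + 3·5^2 + 2·5^3 + 2·5^4 + 2·5^5. Digit sequence: (3, 0, 3, 2, 2, 2).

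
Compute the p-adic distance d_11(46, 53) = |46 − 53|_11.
d_11(46, 53) = 1

Step 1 — x − y = 46 − 53 = -7. Step 2 — v_11(-7) = 0 (factor: -7 = −(11^0 · 7); the sign does not affect v_p). Step 3 — |x − y|_11 = 11^{0} = 1.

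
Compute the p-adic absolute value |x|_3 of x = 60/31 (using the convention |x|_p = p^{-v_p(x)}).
|60/31|_3 = 1/3

Step 1 — compute v_3(x) by factoring powers of 3 out of the numerator and denominator: v_3(60/31) = 1. Step 2 — apply |x|_p = p^{-v_p(x)} = 3^{-1} = 1/3.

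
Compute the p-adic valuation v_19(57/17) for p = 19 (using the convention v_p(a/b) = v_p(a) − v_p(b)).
v_19(57/17) = 1

Factor powers of 19 from the numerator and denominator of the reduced fraction: 57 = 19^1 · 3 and 17 = 19^0 · 17. Apply v_p(a/b) = v_p(a) − v_p(b): v_19(57/17) = 1 − 0 = 1.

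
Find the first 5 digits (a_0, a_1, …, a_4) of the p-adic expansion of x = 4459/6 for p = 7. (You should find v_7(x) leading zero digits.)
(a_0, …, a_4) = (0, 0, 0, 1, 6)

v_7(4459/6) = 3, so a_0 = ... = a_2 = 0. Factor out: x = 7^3 · u with u = 13/6 a unit in ℤ_7. Expand u iteratively via a_{v+i} = u_i mod 7, u_{i+1} = (u_i − a_{v+i})/7:
  u_0 = 13/6;  a_3 = 1;  u_1 = (u_0 − 1)/7 = 1/6
  u_1 = 1/6;  a_4 = 6;  u_2 = (u_1 − 6)/7 = -5/6
Digits: (0, 0, 0, 1, 6).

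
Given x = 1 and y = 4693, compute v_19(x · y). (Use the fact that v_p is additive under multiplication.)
v_19(4693) = 2

v_p(x) = 0 (factor: 1 = 19^0 · 1); v_p(y) = 2 (factor: 4693 = 19^2 · 13). Additivity: v_p(xy) = v_p(x) + v_p(y) = 0 + 2 = 2. (Direct check: xy = 4693 = 19^2 · (13).)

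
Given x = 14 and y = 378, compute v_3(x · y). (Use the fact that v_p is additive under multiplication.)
v_3(5292) = 3

v_p(x) = 0 (factor: 14 = 3^0 · 14); v_p(y) = 3 (factor: 378 = 3^3 · 14). Additivity: v_p(xy) = v_p(x) + v_p(y) = 0 + 3 = 3. (Direct check: xy = 5292 = 3^3 · (196).)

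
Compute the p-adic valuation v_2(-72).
v_2(-72) = 3

v_2(n) is the largest exponent k such that 2^k divides n. Factor out: -72 = -2^3 · 9. (Sign doesn't affect v_p.) So v_2(-72) = 3.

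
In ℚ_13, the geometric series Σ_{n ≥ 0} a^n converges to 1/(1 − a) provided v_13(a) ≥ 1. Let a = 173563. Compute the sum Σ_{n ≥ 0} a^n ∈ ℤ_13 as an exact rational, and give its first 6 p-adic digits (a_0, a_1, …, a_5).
Σ a^n = 1/(1 − a) = -1/173562;  first 6 digits = (1, 0, 0, 1, 6, 0)

v_13(a) = 3 ≥ 1, so the series converges in ℤ_13 to 1/(1 − a) = 1/(1 − 173563) = -1/173562. Expand this rational in ℤ_13: compute digits iteratively via d_i = x_i mod 13, x_{i+1} = (x_i − d_i)/13. The first 6 digits are (1, 0, 0, 1, 6, 0).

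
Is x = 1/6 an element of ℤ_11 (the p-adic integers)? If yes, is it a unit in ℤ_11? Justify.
x ∈ ℤ_11^× (unit); v_11(x) = 0

ℤ_11 = {x ∈ ℚ_11 : v_11(x) ≥ 0} and ℤ_11^× = {x ∈ ℤ_11 : v_11(x) = 0}. Here v_11(1/6) = v_11(num) − v_11(den) = 0; compare against these criteria.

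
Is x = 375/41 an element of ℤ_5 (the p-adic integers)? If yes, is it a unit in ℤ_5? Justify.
x ∈ ℤ_5 but not a unit; v_5(x) = 3 > 0

ℤ_5 = {x ∈ ℚ_5 : v_5(x) ≥ 0} and ℤ_5^× = {x ∈ ℤ_5 : v_5(x) = 0}. Here v_5(375/41) = v_5(num) − v_5(den) = 3; compare against these criteria.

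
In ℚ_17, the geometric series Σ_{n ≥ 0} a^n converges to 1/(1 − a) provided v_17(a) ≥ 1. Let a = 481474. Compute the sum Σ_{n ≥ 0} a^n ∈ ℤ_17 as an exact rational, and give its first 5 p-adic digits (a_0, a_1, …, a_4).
Σ a^n = 1/(1 − a) = -1/481473;  first 5 digits = (1, 0, 0, 13, 5)

v_17(a) = 3 ≥ 1, so the series converges in ℤ_17 to 1/(1 − a) = 1/(1 − 481474) = -1/481473. Expand this rational in ℤ_17: compute digits iteratively via d_i = x_i mod 17, x_{i+1} = (x_i − d_i)/17. The first 5 digits are (1, 0, 0, 13, 5).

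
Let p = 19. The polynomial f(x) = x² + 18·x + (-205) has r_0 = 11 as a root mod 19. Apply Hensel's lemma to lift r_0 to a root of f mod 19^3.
r_2 = 2842 (mod 6859)

Hensel: r_{i+1} = r_i − f(r_i)·(f′(r_i))^{-1} mod 19^{i+2}, f′(x) = 2x + 18. Iterate:
  r_0 = 11 (mod 19)
  r_1 = 315 (mod 361)
  r_2 = 2842 (mod 6859)
Final: r = 2842 satisfies f(r) ≡ 0 mod 19^3.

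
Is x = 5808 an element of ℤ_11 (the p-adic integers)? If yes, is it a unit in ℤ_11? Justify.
x ∈ ℤ_11 but not a unit; v_11(x) = 2 > 0

ℤ_11 = {x ∈ ℚ_11 : v_11(x) ≥ 0} and ℤ_11^× = {x ∈ ℤ_11 : v_11(x) = 0}. Here v_11(5808) = v_11(num) − v_11(den) = 2; compare against these criteria.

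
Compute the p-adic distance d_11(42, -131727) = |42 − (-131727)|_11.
d_11(42, -131727) = 1/14641

Step 1 — x − y = 42 − (-131727) = 131769. Step 2 — v_11(131769) = 4 (factor: 131769 = (11^4 · 9); the sign does not affect v_p). Step 3 — |x − y|_11 = 11^{-4} = 1/14641.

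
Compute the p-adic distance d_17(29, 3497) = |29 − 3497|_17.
d_17(29, 3497) = 1/289

Step 1 — x − y = 29 − 3497 = -3468. Step 2 — v_17(-3468) = 2 (factor: -3468 = −(17^2 · 12); the sign does not affect v_p). Step 3 — |x − y|_17 = 17^{-2} = 1/289.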